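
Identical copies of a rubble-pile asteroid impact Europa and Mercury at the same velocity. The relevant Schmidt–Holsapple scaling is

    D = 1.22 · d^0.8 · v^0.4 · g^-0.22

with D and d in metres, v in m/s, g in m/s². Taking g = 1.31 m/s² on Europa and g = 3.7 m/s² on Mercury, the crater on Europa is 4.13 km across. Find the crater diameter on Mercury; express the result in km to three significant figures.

All impactor-dependent factors cancel in the ratio, leaving D_Mercury/D_Europa = (g_Mercury/g_Europa)^-0.22.
(3.7/1.31)^-0.22 = 2.824^-0.22 = 0.7958
D_Mercury = 0.7958 × 4.13 km = 3.29 km

D ≈ 3.29 km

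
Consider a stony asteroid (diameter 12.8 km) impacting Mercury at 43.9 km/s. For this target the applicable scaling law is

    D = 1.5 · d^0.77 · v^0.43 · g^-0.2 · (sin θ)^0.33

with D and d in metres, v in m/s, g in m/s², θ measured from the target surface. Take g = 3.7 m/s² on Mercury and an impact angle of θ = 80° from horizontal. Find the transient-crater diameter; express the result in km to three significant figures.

D ≈ 166 km

In SI units: d = 12800 m, v = 43900 m/s.
d^0.77 = 12800^0.77 = 1454
v^0.43 = 43900^0.43 = 99.14
g^-0.2 = 3.7^-0.2 = 0.7698
(sin 80°)^0.33 = 0.9848^0.33 = 0.9950
D = 1.5 × 1454 × 99.14 × 0.7698 × 0.9950 = 1.656 × 10^5 m
   = 165.6 km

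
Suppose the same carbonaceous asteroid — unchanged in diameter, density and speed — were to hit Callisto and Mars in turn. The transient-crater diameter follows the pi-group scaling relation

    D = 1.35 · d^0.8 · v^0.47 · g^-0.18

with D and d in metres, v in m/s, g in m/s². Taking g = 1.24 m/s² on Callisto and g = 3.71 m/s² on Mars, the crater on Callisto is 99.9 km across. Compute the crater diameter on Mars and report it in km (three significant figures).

D ≈ 82.0 km

All impactor-dependent factors cancel in the ratio, leaving D_Mars/D_Callisto = (g_Mars/g_Callisto)^-0.18.
(3.71/1.24)^-0.18 = 2.992^-0.18 = 0.8210
D_Mars = 0.8210 × 99.9 km = 82.0 km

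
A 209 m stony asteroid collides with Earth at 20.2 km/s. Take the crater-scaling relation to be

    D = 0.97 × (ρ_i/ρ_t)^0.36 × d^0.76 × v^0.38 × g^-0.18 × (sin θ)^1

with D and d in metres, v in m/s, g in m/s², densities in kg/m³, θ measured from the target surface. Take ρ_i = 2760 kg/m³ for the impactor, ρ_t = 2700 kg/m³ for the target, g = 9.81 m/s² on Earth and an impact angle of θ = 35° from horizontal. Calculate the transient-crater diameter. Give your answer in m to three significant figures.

In SI units: v = 20200 m/s.
(ρ_i/ρ_t)^0.36 = (2760/2700)^0.36 = 1.008
d^0.76 = 209^0.76 = 57.98
v^0.38 = 20200^0.38 = 43.25
g^-0.18 = 9.81^-0.18 = 0.6630
(sin 35°)^1 = 0.5736^1 = 0.5736
D = 0.97 × 1.008 × 57.98 × 43.25 × 0.6630 × 0.5736 = 932.4 m

D ≈ 932 m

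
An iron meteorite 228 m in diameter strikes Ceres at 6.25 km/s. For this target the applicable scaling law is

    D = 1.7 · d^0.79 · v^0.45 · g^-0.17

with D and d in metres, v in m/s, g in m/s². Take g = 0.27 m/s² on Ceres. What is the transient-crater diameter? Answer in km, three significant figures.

D ≈ 7.91 km

In SI units: v = 6250 m/s.
d^0.79 = 228^0.79 = 72.91
v^0.45 = 6250^0.45 = 51.07
g^-0.17 = 0.27^-0.17 = 1.249
D = 1.7 × 72.91 × 51.07 × 1.249 = 7906 m
   = 7.906 km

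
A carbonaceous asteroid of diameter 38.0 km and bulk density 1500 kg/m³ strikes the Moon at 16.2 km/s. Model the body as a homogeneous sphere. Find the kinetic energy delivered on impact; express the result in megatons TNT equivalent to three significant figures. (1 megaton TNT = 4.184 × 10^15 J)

d = 38000 m; v = 16200 m/s.
Mass m = (π/6) ρ d³ = (π/6) × 1500 × (38000)³ = 4.310 × 10^16 kg
E = ½ m v² = 0.5 × 4.310 × 10^16 × (16200)² = 5.656 × 10^24 J
   = 5.656 × 10^24 / 4.184×10^15 = 1.352 × 10^9 Mt

E ≈ 1.35 × 10^9 Mt TNT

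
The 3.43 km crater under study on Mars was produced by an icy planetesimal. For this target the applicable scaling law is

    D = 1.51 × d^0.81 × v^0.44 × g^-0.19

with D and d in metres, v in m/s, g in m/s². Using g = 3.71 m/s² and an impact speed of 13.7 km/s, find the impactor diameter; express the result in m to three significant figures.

Rearranging for d: d = [D / (1.51 · 13700^0.44 · 3.71^-0.19)]^(1/0.81).
D = 3430 m.
13700^0.44 = 66.09
3.71^-0.19 = 0.7795
Denominator = 1.51 × 66.09 × 0.7795 = 77.79
D / 77.79 = 3430 / 77.79 = 44.09
d = 44.09^(1/0.81) = 44.09^1.2346 = 107.2 m

d ≈ 107 m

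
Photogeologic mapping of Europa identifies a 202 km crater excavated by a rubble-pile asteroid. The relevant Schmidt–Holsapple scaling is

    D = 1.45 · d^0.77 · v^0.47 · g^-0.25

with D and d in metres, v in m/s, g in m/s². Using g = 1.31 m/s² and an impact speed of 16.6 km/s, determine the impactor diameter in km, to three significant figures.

Rearranging for d: d = [D / (1.45 · 16600^0.47 · 1.31^-0.25)]^(1/0.77).
D = 202000 m.
16600^0.47 = 96.26
1.31^-0.25 = 0.9347
Denominator = 1.45 × 96.26 × 0.9347 = 130.5
D / 130.5 = 202000 / 130.5 = 1548
d = 1548^(1/0.77) = 1548^1.2987 = 13885 m

d ≈ 13.9 km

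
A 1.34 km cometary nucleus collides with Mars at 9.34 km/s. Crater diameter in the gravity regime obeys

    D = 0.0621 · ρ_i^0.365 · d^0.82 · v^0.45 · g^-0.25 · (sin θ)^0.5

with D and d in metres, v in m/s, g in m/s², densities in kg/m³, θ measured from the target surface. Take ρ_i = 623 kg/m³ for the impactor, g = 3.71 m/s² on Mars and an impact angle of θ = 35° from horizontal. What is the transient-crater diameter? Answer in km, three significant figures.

In SI units: d = 1340 m, v = 9340 m/s.
ρ_i^0.365 = 623^0.365 = 10.47
d^0.82 = 1340^0.82 = 366.6
v^0.45 = 9340^0.45 = 61.19
g^-0.25 = 3.71^-0.25 = 0.7205
(sin 35°)^0.5 = 0.5736^0.5 = 0.7574
D = 0.0621 × 10.47 × 366.6 × 61.19 × 0.7205 × 0.7574 = 7959 m
   = 7.959 km

D ≈ 7.96 km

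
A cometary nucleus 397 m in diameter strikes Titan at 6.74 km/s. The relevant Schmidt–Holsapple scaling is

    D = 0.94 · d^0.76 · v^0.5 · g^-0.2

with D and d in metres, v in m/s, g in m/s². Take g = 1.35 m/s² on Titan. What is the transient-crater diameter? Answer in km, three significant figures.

D ≈ 6.86 km

In SI units: v = 6740 m/s.
d^0.76 = 397^0.76 = 94.42
v^0.5 = 6740^0.5 = 82.10
g^-0.2 = 1.35^-0.2 = 0.9417
D = 0.94 × 94.42 × 82.10 × 0.9417 = 6862 m
   = 6.862 km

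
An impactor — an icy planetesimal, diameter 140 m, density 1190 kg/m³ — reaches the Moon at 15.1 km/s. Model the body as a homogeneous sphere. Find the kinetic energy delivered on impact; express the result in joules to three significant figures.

v = 15100 m/s.
Mass m = (π/6) ρ d³ = (π/6) × 1190 × (140)³ = 1.710 × 10^9 kg
E = ½ m v² = 0.5 × 1.710 × 10^9 × (15100)² = 1.949 × 10^17 J

E ≈ 1.95 × 10^17 J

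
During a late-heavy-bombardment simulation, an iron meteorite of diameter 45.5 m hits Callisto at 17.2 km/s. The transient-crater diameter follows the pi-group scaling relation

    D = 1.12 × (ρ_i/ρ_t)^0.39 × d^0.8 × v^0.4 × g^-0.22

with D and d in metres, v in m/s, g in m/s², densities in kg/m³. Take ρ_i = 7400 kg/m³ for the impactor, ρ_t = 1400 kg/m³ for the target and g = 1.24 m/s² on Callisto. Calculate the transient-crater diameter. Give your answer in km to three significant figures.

In SI units: v = 17200 m/s.
(ρ_i/ρ_t)^0.39 = (7400/1400)^0.39 = 1.914
d^0.8 = 45.5^0.8 = 21.20
v^0.4 = 17200^0.4 = 49.46
g^-0.22 = 1.24^-0.22 = 0.9538
D = 1.12 × 1.914 × 21.20 × 49.46 × 0.9538 = 2144 m
   = 2.144 km

D ≈ 2.14 km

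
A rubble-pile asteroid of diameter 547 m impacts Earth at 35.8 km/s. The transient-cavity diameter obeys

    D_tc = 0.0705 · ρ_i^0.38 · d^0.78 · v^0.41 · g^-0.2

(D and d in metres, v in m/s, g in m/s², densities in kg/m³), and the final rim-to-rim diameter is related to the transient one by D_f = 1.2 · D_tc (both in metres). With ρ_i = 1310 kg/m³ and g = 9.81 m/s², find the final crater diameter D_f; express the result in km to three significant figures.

D_f ≈ 8.25 km

v = 35800 m/s.
ρ_i^0.38 = 1310^0.38 = 15.30
d^0.78 = 547^0.78 = 136.7
v^0.41 = 35800^0.41 = 73.64
g^-0.2 = 9.81^-0.2 = 0.6334
D_tc = 0.0705 × 15.30 × 136.7 × 73.64 × 0.6334 = 6878 m
D_f = 1.2 × 6878 = 8254 m
     = 8.254 km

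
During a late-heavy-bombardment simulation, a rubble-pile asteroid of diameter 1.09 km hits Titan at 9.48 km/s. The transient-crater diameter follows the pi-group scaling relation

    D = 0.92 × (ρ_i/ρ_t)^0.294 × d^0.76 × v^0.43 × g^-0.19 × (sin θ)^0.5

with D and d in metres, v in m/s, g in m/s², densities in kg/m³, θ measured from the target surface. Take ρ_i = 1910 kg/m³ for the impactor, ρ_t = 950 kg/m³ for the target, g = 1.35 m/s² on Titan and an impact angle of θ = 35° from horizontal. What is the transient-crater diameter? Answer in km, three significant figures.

D ≈ 8.43 km

In SI units: d = 1090 m, v = 9480 m/s.
(ρ_i/ρ_t)^0.294 = (1910/950)^0.294 = 1.228
d^0.76 = 1090^0.76 = 203.4
v^0.43 = 9480^0.43 = 51.29
g^-0.19 = 1.35^-0.19 = 0.9446
(sin 35°)^0.5 = 0.5736^0.5 = 0.7574
D = 0.92 × 1.228 × 203.4 × 51.29 × 0.9446 × 0.7574 = 8432 m
   = 8.432 km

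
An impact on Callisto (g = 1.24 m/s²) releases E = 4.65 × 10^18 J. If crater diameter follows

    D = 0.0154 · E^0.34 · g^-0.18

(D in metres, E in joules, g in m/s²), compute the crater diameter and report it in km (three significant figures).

D ≈ 32.9 km

E^0.34 = (4.65 × 10^18)^0.34 = 2.223 × 10^6
g^-0.18 = 1.24^-0.18 = 0.9620
D = 0.0154 × 2.223 × 10^6 × 0.9620 = 32933 m
   = 32.93 km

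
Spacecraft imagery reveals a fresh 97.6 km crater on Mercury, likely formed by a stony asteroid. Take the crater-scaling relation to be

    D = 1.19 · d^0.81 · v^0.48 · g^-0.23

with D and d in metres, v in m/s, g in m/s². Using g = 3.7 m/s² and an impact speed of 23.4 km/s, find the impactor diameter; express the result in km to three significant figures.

d ≈ 4.35 km

Rearranging for d: d = [D / (1.19 · 23400^0.48 · 3.7^-0.23)]^(1/0.81).
D = 97600 m.
23400^0.48 = 125.1
3.7^-0.23 = 0.7401
Denominator = 1.19 × 125.1 × 0.7401 = 110.2
D / 110.2 = 97600 / 110.2 = 885.7
d = 885.7^(1/0.81) = 885.7^1.2346 = 4352 m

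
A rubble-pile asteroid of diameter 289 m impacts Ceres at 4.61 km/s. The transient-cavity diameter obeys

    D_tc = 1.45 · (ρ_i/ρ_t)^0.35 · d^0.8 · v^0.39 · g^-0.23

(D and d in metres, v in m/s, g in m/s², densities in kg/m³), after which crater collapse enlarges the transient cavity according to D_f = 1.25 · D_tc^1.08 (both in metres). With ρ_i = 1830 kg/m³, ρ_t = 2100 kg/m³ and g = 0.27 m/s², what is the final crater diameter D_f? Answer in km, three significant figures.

v = 4610 m/s.
(ρ_i/ρ_t)^0.35 = (1830/2100)^0.35 = 0.9530
d^0.8 = 289^0.8 = 93.05
v^0.39 = 4610^0.39 = 26.84
g^-0.23 = 0.27^-0.23 = 1.351
D_tc = 1.45 × 0.9530 × 93.05 × 26.84 × 1.351 = 4662 m
D_f = 1.25 × (4662)^1.08 = 11454 m
     = 11.45 km

D_f ≈ 11.5 km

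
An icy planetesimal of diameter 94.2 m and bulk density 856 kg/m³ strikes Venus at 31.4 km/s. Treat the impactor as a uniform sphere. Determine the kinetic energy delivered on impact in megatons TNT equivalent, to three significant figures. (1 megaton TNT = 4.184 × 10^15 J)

v = 31400 m/s.
Mass m = (π/6) ρ d³ = (π/6) × 856 × (94.2)³ = 3.746 × 10^8 kg
E = ½ m v² = 0.5 × 3.746 × 10^8 × (31400)² = 1.847 × 10^17 J
   = 1.847 × 10^17 / 4.184×10^15 = 44.14 Mt

E ≈ 44.1 Mt TNT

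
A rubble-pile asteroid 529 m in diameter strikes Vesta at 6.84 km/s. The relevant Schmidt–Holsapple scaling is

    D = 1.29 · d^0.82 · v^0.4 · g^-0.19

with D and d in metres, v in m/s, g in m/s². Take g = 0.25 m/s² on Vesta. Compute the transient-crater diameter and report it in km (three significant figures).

D ≈ 9.82 km

In SI units: v = 6840 m/s.
d^0.82 = 529^0.82 = 171.1
v^0.4 = 6840^0.4 = 34.20
g^-0.19 = 0.25^-0.19 = 1.301
D = 1.29 × 171.1 × 34.20 × 1.301 = 9821 m
   = 9.821 km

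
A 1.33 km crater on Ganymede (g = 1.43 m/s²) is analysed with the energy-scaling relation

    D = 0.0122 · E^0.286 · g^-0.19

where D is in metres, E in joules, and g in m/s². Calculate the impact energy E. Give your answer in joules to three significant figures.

Rearranging: E = [D / (0.0122 · g^-0.19)]^(1/0.286).
D = 1330 m.
g^-0.19 = 1.43^-0.19 = 0.9343
D / (0.0122 × 0.9343) = 1330 / (0.01140) = 1.167 × 10^5
E = (1.167 × 10^5)^3.4965 = 5.212 × 10^17 J

E ≈ 5.21 × 10^17 J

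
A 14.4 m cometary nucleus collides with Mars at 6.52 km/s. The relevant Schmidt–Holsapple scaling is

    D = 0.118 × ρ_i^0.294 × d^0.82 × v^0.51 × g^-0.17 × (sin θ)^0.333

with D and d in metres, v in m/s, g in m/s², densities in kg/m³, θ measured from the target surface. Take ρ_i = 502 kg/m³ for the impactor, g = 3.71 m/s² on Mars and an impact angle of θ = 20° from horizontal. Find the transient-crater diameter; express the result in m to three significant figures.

D ≈ 323 m

In SI units: v = 6520 m/s.
ρ_i^0.294 = 502^0.294 = 6.223
d^0.82 = 14.4^0.82 = 8.910
v^0.51 = 6520^0.51 = 88.16
g^-0.17 = 3.71^-0.17 = 0.8002
(sin 20°)^0.333 = 0.3420^0.333 = 0.6996
D = 0.118 × 6.223 × 8.910 × 88.16 × 0.8002 × 0.6996 = 322.9 m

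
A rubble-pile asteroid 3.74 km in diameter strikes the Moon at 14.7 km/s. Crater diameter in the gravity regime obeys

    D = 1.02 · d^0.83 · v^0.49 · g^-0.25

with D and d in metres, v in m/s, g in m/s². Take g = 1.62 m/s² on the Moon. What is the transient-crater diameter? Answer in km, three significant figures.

D ≈ 92.0 km

In SI units: d = 3740 m, v = 14700 m/s.
d^0.83 = 3740^0.83 = 923.6
v^0.49 = 14700^0.49 = 110.2
g^-0.25 = 1.62^-0.25 = 0.8864
D = 1.02 × 923.6 × 110.2 × 0.8864 = 92023 m
   = 92.02 km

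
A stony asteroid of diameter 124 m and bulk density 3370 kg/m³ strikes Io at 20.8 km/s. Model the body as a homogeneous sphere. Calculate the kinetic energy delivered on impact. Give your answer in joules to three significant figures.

v = 20800 m/s.
Mass m = (π/6) ρ d³ = (π/6) × 3370 × (124)³ = 3.364 × 10^9 kg
E = ½ m v² = 0.5 × 3.364 × 10^9 × (20800)² = 7.277 × 10^17 J

E ≈ 7.28 × 10^17 J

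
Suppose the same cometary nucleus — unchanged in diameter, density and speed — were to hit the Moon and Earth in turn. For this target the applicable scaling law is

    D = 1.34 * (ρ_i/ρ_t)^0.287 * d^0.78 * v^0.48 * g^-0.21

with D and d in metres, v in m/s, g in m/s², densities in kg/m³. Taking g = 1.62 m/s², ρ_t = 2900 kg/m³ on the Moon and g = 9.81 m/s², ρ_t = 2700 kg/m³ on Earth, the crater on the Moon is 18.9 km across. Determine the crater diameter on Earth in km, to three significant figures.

The impactor-only factors (d, v, ρ_i) cancel in the ratio, leaving D_Earth/D_Moon = (g_Earth/g_Moon)^-0.21 · (ρ_t,Moon/ρ_t,Earth)^0.287.
(9.81/1.62)^-0.21 = 6.056^-0.21 = 0.6851
(2900/2700)^0.287 = 1.074^0.287 = 1.021
Ratio = 0.6851 × 1.021 = 0.6995
D_Earth = 0.6995 × 18.9 km = 13.2 km

D ≈ 13.2 km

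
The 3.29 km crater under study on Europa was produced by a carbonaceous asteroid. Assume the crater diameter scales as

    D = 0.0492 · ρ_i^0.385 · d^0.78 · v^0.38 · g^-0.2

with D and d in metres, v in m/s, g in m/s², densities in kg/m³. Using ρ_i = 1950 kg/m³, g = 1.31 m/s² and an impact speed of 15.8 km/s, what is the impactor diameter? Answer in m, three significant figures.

d ≈ 352 m

Rearranging for d: d = [D / (0.0492 · 1950^0.385 · 15800^0.38 · 1.31^-0.2)]^(1/0.78).
D = 3290 m.
1950^0.385 = 18.48
15800^0.38 = 39.40
1.31^-0.2 = 0.9474
Denominator = 0.0492 × 18.48 × 39.40 × 0.9474 = 33.94
D / 33.94 = 3290 / 33.94 = 96.94
d = 96.94^(1/0.78) = 96.94^1.2821 = 352.3 m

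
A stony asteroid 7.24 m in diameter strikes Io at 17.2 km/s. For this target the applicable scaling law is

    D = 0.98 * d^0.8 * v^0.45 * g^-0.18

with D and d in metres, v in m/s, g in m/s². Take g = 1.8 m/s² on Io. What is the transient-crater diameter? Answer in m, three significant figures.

In SI units: v = 17200 m/s.
d^0.8 = 7.24^0.8 = 4.873
v^0.45 = 17200^0.45 = 80.54
g^-0.18 = 1.8^-0.18 = 0.8996
D = 0.98 × 4.873 × 80.54 × 0.8996 = 346.0 m

D ≈ 346 m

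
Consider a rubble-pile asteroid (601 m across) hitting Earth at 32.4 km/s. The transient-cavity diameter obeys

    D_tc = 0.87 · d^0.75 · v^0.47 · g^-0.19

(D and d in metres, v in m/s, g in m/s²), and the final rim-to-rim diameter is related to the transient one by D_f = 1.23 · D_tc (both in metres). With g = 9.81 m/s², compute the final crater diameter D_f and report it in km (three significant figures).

D_f ≈ 11.1 km

v = 32400 m/s.
d^0.75 = 601^0.75 = 121.4
v^0.47 = 32400^0.47 = 131.8
g^-0.19 = 9.81^-0.19 = 0.6480
D_tc = 0.87 × 121.4 × 131.8 × 0.6480 = 9020 m
D_f = 1.23 × 9020 = 11095 m
     = 11.09 km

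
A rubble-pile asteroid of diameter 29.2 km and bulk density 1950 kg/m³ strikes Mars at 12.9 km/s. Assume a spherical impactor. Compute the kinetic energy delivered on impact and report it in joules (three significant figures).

d = 29200 m; v = 12900 m/s.
Mass m = (π/6) ρ d³ = (π/6) × 1950 × (29200)³ = 2.542 × 10^16 kg
E = ½ m v² = 0.5 × 2.542 × 10^16 × (12900)² = 2.115 × 10^24 J

E ≈ 2.12 × 10^24 J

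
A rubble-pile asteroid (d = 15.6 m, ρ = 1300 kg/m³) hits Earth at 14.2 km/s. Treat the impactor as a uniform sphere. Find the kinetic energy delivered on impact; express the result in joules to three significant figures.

E ≈ 2.61 × 10^14 J

v = 14200 m/s.
Mass m = (π/6) ρ d³ = (π/6) × 1300 × (15.6)³ = 2.584 × 10^6 kg
E = ½ m v² = 0.5 × 2.584 × 10^6 × (14200)² = 2.605 × 10^14 J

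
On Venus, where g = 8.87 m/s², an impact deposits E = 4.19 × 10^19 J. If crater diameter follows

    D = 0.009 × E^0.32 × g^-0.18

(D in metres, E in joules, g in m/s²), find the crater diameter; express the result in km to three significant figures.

E^0.32 = (4.19 × 10^19)^0.32 = 1.902 × 10^6
g^-0.18 = 8.87^-0.18 = 0.6751
D = 0.009 × 1.902 × 10^6 × 0.6751 = 11556 m
   = 11.56 km

D ≈ 11.6 km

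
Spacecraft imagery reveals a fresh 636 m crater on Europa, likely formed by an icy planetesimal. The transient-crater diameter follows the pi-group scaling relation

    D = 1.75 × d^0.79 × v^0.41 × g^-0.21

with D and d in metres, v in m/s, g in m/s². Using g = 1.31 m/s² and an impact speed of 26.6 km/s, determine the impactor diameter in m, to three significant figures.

d ≈ 9.46 m

Rearranging for d: d = [D / (1.75 · 26600^0.41 · 1.31^-0.21)]^(1/0.79).
26600^0.41 = 65.19
1.31^-0.21 = 0.9449
Denominator = 1.75 × 65.19 × 0.9449 = 107.8
D / 107.8 = 636 / 107.8 = 5.900
d = 5.900^(1/0.79) = 5.900^1.2658 = 9.457 m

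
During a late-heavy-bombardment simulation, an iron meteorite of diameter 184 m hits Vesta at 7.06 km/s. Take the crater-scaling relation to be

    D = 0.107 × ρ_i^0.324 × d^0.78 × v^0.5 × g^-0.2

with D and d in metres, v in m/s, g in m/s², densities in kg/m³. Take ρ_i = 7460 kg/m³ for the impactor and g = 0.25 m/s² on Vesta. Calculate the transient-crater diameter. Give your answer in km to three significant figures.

In SI units: v = 7060 m/s.
ρ_i^0.324 = 7460^0.324 = 17.98
d^0.78 = 184^0.78 = 58.42
v^0.5 = 7060^0.5 = 84.02
g^-0.2 = 0.25^-0.2 = 1.320
D = 0.107 × 17.98 × 58.42 × 84.02 × 1.320 = 12465 m
   = 12.46 km

D ≈ 12.5 km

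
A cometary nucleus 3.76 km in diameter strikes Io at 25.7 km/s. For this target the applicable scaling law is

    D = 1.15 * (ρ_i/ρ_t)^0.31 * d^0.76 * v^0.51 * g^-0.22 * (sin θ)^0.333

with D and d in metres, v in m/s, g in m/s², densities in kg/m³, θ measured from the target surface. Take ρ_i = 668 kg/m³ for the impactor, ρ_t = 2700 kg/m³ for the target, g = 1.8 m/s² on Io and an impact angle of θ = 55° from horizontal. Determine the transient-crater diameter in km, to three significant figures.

D ≈ 56.7 km

In SI units: d = 3760 m, v = 25700 m/s.
(ρ_i/ρ_t)^0.31 = (668/2700)^0.31 = 0.6486
d^0.76 = 3760^0.76 = 521.4
v^0.51 = 25700^0.51 = 177.4
g^-0.22 = 1.8^-0.22 = 0.8787
(sin 55°)^0.333 = 0.8192^0.333 = 0.9357
D = 1.15 × 0.6486 × 521.4 × 177.4 × 0.8787 × 0.9357 = 56725 m
   = 56.73 km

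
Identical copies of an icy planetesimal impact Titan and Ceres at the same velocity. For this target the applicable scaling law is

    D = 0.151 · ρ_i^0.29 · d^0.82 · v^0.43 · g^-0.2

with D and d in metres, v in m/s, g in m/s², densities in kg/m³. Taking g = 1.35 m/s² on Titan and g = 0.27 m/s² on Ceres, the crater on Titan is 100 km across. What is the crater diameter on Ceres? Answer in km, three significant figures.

D ≈ 138 km

All impactor-dependent factors cancel in the ratio, leaving D_Ceres/D_Titan = (g_Ceres/g_Titan)^-0.2.
(0.27/1.35)^-0.2 = 0.2000^-0.2 = 1.380
D_Ceres = 1.380 × 100 km = 138 km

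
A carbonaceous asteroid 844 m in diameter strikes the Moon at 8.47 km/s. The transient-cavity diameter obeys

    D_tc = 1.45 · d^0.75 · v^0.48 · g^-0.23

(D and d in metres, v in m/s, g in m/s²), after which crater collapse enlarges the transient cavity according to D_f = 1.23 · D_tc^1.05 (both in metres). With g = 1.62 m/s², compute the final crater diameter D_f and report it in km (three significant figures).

D_f ≈ 31.1 km

v = 8470 m/s.
d^0.75 = 844^0.75 = 156.6
v^0.48 = 8470^0.48 = 76.80
g^-0.23 = 1.62^-0.23 = 0.8950
D_tc = 1.45 × 156.6 × 76.80 × 0.8950 = 15610 m
D_f = 1.23 × (15610)^1.05 = 31116 m
     = 31.12 km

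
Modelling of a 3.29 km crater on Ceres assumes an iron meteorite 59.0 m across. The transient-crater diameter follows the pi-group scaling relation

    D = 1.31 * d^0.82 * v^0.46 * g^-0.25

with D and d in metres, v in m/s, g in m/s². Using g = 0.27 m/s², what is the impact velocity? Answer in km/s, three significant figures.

Rearranging for v: v = [D / (1.31 · 59^0.82 · 0.27^-0.25)]^(1/0.46).
D = 3290 m.
59^0.82 = 28.32
0.27^-0.25 = 1.387
Denominator = 1.31 × 28.32 × 1.387 = 51.46
D / 51.46 = 3290 / 51.46 = 63.93
v = 63.93^(1/0.46) = 63.93^2.1739 = 8422 m/s

v ≈ 8.42 km/s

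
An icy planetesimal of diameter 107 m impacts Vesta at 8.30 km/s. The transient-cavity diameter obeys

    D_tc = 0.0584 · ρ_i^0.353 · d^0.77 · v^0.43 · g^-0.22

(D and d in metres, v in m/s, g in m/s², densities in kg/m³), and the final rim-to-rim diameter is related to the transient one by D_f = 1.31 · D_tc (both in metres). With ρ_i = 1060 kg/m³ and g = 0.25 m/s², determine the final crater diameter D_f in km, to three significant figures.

D_f ≈ 2.15 km

v = 8300 m/s.
ρ_i^0.353 = 1060^0.353 = 11.69
d^0.77 = 107^0.77 = 36.53
v^0.43 = 8300^0.43 = 48.44
g^-0.22 = 0.25^-0.22 = 1.357
D_tc = 0.0584 × 11.69 × 36.53 × 48.44 × 1.357 = 1639 m
D_f = 1.31 × 1639 = 2147 m
     = 2.147 km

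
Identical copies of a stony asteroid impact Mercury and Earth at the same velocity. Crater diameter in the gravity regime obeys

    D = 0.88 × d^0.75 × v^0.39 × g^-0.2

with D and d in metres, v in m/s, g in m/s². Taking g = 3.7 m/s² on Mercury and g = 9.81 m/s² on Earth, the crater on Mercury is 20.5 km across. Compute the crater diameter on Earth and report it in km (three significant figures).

D ≈ 16.9 km

All impactor-dependent factors cancel in the ratio, leaving D_Earth/D_Mercury = (g_Earth/g_Mercury)^-0.2.
(9.81/3.7)^-0.2 = 2.651^-0.2 = 0.8228
D_Earth = 0.8228 × 20.5 km = 16.9 km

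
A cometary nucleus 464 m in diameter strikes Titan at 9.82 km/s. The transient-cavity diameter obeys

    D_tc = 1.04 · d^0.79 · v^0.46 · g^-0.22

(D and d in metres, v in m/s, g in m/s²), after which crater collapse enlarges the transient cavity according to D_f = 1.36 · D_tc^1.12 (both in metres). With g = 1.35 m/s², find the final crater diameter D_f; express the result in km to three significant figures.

D_f ≈ 34.4 km

v = 9820 m/s.
d^0.79 = 464^0.79 = 127.8
v^0.46 = 9820^0.46 = 68.61
g^-0.22 = 1.35^-0.22 = 0.9361
D_tc = 1.04 × 127.8 × 68.61 × 0.9361 = 8536 m
D_f = 1.36 × (8536)^1.12 = 34399 m
     = 34.40 km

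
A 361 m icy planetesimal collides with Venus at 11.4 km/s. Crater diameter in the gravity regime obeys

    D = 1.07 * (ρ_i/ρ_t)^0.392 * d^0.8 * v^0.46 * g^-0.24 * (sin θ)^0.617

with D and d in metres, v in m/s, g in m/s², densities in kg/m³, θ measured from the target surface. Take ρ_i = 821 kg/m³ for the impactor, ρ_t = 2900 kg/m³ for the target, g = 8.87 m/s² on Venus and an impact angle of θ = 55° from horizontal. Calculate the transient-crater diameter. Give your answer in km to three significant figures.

D ≈ 2.79 km

In SI units: v = 11400 m/s.
(ρ_i/ρ_t)^0.392 = (821/2900)^0.392 = 0.6098
d^0.8 = 361^0.8 = 111.2
v^0.46 = 11400^0.46 = 73.48
g^-0.24 = 8.87^-0.24 = 0.5922
(sin 55°)^0.617 = 0.8192^0.617 = 0.8842
D = 1.07 × 0.6098 × 111.2 × 73.48 × 0.5922 × 0.8842 = 2792 m
   = 2.792 km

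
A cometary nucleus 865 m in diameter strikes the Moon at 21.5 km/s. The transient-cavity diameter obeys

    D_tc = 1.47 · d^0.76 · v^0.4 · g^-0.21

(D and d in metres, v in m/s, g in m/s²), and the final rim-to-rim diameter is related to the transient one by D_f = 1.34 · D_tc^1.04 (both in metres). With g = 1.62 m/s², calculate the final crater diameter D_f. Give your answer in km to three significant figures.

D_f ≈ 23.9 km

v = 21500 m/s.
d^0.76 = 865^0.76 = 170.7
v^0.4 = 21500^0.4 = 54.07
g^-0.21 = 1.62^-0.21 = 0.9037
D_tc = 1.47 × 170.7 × 54.07 × 0.9037 = 12260 m
D_f = 1.34 × (12260)^1.04 = 23941 m
     = 23.94 km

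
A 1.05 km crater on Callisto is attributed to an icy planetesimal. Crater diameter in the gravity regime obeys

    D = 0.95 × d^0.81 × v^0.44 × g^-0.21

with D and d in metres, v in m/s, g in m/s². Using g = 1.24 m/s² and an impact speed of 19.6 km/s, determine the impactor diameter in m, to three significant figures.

d ≈ 28.2 m

Rearranging for d: d = [D / (0.95 · 19600^0.44 · 1.24^-0.21)]^(1/0.81).
D = 1050 m.
19600^0.44 = 77.37
1.24^-0.21 = 0.9558
Denominator = 0.95 × 77.37 × 0.9558 = 70.25
D / 70.25 = 1050 / 70.25 = 14.95
d = 14.95^(1/0.81) = 14.95^1.2346 = 28.20 m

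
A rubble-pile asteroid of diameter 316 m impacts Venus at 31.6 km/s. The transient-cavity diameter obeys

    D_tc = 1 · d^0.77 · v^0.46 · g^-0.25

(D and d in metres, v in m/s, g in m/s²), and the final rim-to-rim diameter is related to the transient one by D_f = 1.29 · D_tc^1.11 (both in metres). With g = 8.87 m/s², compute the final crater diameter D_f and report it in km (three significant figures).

D_f ≈ 19.1 km

v = 31600 m/s.
d^0.77 = 316^0.77 = 84.09
v^0.46 = 31600^0.46 = 117.5
g^-0.25 = 8.87^-0.25 = 0.5795
D_tc = 1 × 84.09 × 117.5 × 0.5795 = 5726 m
D_f = 1.29 × (5726)^1.11 = 19134 m
     = 19.13 km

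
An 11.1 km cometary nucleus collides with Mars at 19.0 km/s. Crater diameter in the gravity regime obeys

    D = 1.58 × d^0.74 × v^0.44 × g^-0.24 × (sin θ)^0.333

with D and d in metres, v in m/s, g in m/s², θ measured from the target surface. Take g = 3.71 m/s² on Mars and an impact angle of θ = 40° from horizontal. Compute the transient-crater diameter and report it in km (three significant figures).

In SI units: d = 11100 m, v = 19000 m/s.
d^0.74 = 11100^0.74 = 985.2
v^0.44 = 19000^0.44 = 76.32
g^-0.24 = 3.71^-0.24 = 0.7300
(sin 40°)^0.333 = 0.6428^0.333 = 0.8632
D = 1.58 × 985.2 × 76.32 × 0.7300 × 0.8632 = 74861 m
   = 74.86 km

D ≈ 74.9 km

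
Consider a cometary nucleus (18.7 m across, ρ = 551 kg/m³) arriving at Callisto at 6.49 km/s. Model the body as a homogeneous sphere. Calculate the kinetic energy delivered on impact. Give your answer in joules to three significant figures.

v = 6490 m/s.
Mass m = (π/6) ρ d³ = (π/6) × 551 × (18.7)³ = 1.887 × 10^6 kg
E = ½ m v² = 0.5 × 1.887 × 10^6 × (6490)² = 3.974 × 10^13 J

E ≈ 3.97 × 10^13 J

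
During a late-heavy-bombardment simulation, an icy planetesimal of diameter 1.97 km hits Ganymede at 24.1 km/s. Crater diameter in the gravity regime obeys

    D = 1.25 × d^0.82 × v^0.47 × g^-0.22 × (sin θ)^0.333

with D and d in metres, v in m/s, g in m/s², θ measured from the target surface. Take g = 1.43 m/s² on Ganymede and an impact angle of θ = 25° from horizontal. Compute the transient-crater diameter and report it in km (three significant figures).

In SI units: d = 1970 m, v = 24100 m/s.
d^0.82 = 1970^0.82 = 502.9
v^0.47 = 24100^0.47 = 114.7
g^-0.22 = 1.43^-0.22 = 0.9243
(sin 25°)^0.333 = 0.4226^0.333 = 0.7506
D = 1.25 × 502.9 × 114.7 × 0.9243 × 0.7506 = 50024 m
   = 50.02 km

D ≈ 50.0 km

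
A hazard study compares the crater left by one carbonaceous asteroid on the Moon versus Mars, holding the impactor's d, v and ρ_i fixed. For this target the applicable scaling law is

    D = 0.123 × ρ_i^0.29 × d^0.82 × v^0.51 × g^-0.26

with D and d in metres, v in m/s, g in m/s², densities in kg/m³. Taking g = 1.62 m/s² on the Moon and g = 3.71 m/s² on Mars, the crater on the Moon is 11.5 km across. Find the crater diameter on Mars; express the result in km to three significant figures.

All impactor-dependent factors cancel in the ratio, leaving D_Mars/D_Moon = (g_Mars/g_Moon)^-0.26.
(3.71/1.62)^-0.26 = 2.290^-0.26 = 0.8062
D_Mars = 0.8062 × 11.5 km = 9.27 km

D ≈ 9.27 km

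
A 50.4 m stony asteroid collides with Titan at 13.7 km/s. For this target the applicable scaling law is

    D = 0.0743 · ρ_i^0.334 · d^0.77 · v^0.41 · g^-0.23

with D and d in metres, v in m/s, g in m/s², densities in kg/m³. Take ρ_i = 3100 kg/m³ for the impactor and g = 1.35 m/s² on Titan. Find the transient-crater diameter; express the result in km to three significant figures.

In SI units: v = 13700 m/s.
ρ_i^0.334 = 3100^0.334 = 14.66
d^0.77 = 50.4^0.77 = 20.46
v^0.41 = 13700^0.41 = 49.67
g^-0.23 = 1.35^-0.23 = 0.9333
D = 0.0743 × 14.66 × 20.46 × 49.67 × 0.9333 = 1033 m
   = 1.033 km

D ≈ 1.03 km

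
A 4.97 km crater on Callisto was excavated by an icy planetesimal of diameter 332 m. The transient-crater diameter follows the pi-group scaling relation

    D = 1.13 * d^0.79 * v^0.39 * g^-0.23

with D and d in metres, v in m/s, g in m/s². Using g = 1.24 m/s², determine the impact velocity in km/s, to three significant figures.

v ≈ 19.5 km/s

Rearranging for v: v = [D / (1.13 · 332^0.79 · 1.24^-0.23)]^(1/0.39).
D = 4970 m.
332^0.79 = 98.11
1.24^-0.23 = 0.9517
Denominator = 1.13 × 98.11 × 0.9517 = 105.5
D / 105.5 = 4970 / 105.5 = 47.11
v = 47.11^(1/0.39) = 47.11^2.5641 = 19500 m/s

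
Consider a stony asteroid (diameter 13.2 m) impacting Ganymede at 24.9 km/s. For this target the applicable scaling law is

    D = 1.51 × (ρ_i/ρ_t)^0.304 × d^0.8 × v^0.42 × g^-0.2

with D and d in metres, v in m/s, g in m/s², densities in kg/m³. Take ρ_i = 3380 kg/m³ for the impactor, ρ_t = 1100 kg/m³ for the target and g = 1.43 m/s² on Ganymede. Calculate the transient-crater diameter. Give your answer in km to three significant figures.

In SI units: v = 24900 m/s.
(ρ_i/ρ_t)^0.304 = (3380/1100)^0.304 = 1.407
d^0.8 = 13.2^0.8 = 7.879
v^0.42 = 24900^0.42 = 70.21
g^-0.2 = 1.43^-0.2 = 0.9310
D = 1.51 × 1.407 × 7.879 × 70.21 × 0.9310 = 1094 m
   = 1.094 km

D ≈ 1.09 km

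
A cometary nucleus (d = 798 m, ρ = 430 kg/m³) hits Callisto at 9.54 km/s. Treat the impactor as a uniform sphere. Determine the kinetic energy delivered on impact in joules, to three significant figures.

v = 9540 m/s.
Mass m = (π/6) ρ d³ = (π/6) × 430 × (798)³ = 1.144 × 10^11 kg
E = ½ m v² = 0.5 × 1.144 × 10^11 × (9540)² = 5.206 × 10^18 J

E ≈ 5.21 × 10^18 J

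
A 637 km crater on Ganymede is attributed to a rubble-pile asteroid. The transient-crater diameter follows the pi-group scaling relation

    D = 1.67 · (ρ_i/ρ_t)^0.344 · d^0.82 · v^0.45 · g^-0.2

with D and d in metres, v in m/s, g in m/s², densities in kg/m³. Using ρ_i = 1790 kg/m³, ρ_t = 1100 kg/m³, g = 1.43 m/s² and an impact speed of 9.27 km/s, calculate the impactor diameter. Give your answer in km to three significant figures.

Rearranging for d: d = [D / (1.67 · (1790/1100)^0.344 · 9270^0.45 · 1.43^-0.2)]^(1/0.82).
D = 637000 m.
(1790/1100)^0.344 = 1.182
9270^0.45 = 60.98
1.43^-0.2 = 0.9310
Denominator = 1.67 × 1.182 × 60.98 × 0.9310 = 112.1
D / 112.1 = 637000 / 112.1 = 5682
d = 5682^(1/0.82) = 5682^1.2195 = 37898 m

d ≈ 37.9 km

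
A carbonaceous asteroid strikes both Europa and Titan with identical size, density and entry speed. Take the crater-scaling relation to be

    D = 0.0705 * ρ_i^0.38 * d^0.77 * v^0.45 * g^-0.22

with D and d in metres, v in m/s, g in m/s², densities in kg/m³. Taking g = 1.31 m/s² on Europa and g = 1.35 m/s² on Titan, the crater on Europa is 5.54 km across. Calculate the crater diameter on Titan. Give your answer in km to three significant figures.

All impactor-dependent factors cancel in the ratio, leaving D_Titan/D_Europa = (g_Titan/g_Europa)^-0.22.
(1.35/1.31)^-0.22 = 1.031^-0.22 = 0.9933
D_Titan = 0.9933 × 5.54 km = 5.50 km

D ≈ 5.50 km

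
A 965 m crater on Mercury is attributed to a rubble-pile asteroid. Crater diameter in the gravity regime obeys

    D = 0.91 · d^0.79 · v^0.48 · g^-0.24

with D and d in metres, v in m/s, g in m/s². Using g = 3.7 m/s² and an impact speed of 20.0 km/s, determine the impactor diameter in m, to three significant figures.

Rearranging for d: d = [D / (0.91 · 20000^0.48 · 3.7^-0.24)]^(1/0.79).
20000^0.48 = 116.0
3.7^-0.24 = 0.7305
Denominator = 0.91 × 116.0 × 0.7305 = 77.11
D / 77.11 = 965 / 77.11 = 12.51
d = 12.51^(1/0.79) = 12.51^1.2658 = 24.49 m

d ≈ 24.5 m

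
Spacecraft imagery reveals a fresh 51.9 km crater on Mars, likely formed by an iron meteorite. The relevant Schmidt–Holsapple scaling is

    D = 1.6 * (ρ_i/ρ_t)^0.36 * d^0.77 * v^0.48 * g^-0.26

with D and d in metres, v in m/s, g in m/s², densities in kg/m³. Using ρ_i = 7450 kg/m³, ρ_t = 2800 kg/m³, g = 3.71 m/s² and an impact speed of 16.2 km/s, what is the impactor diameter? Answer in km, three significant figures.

d ≈ 1.69 km

Rearranging for d: d = [D / (1.6 · (7450/2800)^0.36 · 16200^0.48 · 3.71^-0.26)]^(1/0.77).
D = 51900 m.
(7450/2800)^0.36 = 1.422
16200^0.48 = 104.8
3.71^-0.26 = 0.7112
Denominator = 1.6 × 1.422 × 104.8 × 0.7112 = 169.6
D / 169.6 = 51900 / 169.6 = 306.0
d = 306.0^(1/0.77) = 306.0^1.2987 = 1691 m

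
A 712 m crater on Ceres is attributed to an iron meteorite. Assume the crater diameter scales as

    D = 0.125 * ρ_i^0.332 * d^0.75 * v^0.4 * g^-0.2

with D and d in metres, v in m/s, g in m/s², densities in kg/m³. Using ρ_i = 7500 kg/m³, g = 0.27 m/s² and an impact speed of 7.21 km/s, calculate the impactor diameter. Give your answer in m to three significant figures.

d ≈ 12.1 m

Rearranging for d: d = [D / (0.125 · 7500^0.332 · 7210^0.4 · 0.27^-0.2)]^(1/0.75).
7500^0.332 = 19.34
7210^0.4 = 34.93
0.27^-0.2 = 1.299
Denominator = 0.125 × 19.34 × 34.93 × 1.299 = 109.7
D / 109.7 = 712 / 109.7 = 6.490
d = 6.490^(1/0.75) = 6.490^1.3333 = 12.11 m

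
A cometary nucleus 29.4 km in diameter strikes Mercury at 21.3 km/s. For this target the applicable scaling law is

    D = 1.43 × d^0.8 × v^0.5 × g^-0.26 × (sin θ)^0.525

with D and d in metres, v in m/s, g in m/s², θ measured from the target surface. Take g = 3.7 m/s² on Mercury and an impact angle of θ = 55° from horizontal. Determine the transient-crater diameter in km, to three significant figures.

D ≈ 502 km

In SI units: d = 29400 m, v = 21300 m/s.
d^0.8 = 29400^0.8 = 3756
v^0.5 = 21300^0.5 = 145.9
g^-0.26 = 3.7^-0.26 = 0.7117
(sin 55°)^0.525 = 0.8192^0.525 = 0.9006
D = 1.43 × 3756 × 145.9 × 0.7117 × 0.9006 = 5.023 × 10^5 m
   = 502.3 km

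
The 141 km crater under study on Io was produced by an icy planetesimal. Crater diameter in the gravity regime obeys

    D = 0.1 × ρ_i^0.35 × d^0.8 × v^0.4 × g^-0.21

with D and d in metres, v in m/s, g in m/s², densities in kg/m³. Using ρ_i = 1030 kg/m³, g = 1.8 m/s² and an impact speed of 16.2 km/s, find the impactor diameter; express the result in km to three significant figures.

Rearranging for d: d = [D / (0.1 · 1030^0.35 · 16200^0.4 · 1.8^-0.21)]^(1/0.8).
D = 141000 m.
1030^0.35 = 11.34
16200^0.4 = 48.28
1.8^-0.21 = 0.8839
Denominator = 0.1 × 11.34 × 48.28 × 0.8839 = 48.39
D / 48.39 = 141000 / 48.39 = 2914
d = 2914^(1/0.8) = 2914^1.25 = 21410 m

d ≈ 21.4 km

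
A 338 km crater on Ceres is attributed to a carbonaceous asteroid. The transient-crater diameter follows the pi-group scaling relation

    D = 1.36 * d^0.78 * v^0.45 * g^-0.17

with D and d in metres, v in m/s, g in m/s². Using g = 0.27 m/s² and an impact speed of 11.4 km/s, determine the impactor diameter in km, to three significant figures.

d ≈ 28.4 km

Rearranging for d: d = [D / (1.36 · 11400^0.45 · 0.27^-0.17)]^(1/0.78).
D = 338000 m.
11400^0.45 = 66.93
0.27^-0.17 = 1.249
Denominator = 1.36 × 66.93 × 1.249 = 113.7
D / 113.7 = 338000 / 113.7 = 2973
d = 2973^(1/0.78) = 2973^1.2821 = 28378 m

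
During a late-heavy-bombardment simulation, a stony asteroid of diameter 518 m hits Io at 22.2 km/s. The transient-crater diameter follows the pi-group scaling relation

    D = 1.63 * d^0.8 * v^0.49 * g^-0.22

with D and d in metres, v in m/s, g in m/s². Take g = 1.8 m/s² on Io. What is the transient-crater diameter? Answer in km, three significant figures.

In SI units: v = 22200 m/s.
d^0.8 = 518^0.8 = 148.4
v^0.49 = 22200^0.49 = 134.8
g^-0.22 = 1.8^-0.22 = 0.8787
D = 1.63 × 148.4 × 134.8 × 0.8787 = 28652 m
   = 28.65 km

D ≈ 28.7 km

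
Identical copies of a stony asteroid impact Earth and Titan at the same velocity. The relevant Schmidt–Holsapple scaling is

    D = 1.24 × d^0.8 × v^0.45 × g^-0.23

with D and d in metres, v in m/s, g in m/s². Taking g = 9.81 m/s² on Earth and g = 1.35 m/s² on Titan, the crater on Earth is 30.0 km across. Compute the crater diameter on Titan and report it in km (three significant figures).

All impactor-dependent factors cancel in the ratio, leaving D_Titan/D_Earth = (g_Titan/g_Earth)^-0.23.
(1.35/9.81)^-0.23 = 0.1376^-0.23 = 1.578
D_Titan = 1.578 × 30.0 km = 47.3 km

D ≈ 47.3 km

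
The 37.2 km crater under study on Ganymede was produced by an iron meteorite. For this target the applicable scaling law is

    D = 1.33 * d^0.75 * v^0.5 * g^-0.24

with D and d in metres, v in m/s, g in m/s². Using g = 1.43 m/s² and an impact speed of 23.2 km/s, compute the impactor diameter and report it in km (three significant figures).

Rearranging for d: d = [D / (1.33 · 23200^0.5 · 1.43^-0.24)]^(1/0.75).
D = 37200 m.
23200^0.5 = 152.3
1.43^-0.24 = 0.9177
Denominator = 1.33 × 152.3 × 0.9177 = 185.9
D / 185.9 = 37200 / 185.9 = 200.1
d = 200.1^(1/0.75) = 200.1^1.3333 = 1170 m

d ≈ 1.17 km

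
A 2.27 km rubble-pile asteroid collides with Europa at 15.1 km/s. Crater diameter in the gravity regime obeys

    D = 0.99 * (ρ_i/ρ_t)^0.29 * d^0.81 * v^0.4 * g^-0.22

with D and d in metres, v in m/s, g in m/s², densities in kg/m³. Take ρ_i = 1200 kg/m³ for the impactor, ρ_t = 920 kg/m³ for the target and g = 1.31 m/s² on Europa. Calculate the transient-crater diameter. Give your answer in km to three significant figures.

In SI units: d = 2270 m, v = 15100 m/s.
(ρ_i/ρ_t)^0.29 = (1200/920)^0.29 = 1.080
d^0.81 = 2270^0.81 = 522.9
v^0.4 = 15100^0.4 = 46.95
g^-0.22 = 1.31^-0.22 = 0.9423
D = 0.99 × 1.080 × 522.9 × 46.95 × 0.9423 = 24734 m
   = 24.73 km

D ≈ 24.7 km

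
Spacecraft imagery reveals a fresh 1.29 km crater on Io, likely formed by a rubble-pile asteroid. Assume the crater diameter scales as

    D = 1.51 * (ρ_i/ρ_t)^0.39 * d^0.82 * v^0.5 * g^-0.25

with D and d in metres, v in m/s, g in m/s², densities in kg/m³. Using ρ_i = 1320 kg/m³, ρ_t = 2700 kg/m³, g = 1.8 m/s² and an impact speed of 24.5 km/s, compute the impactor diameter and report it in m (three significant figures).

d ≈ 13.3 m

Rearranging for d: d = [D / (1.51 · (1320/2700)^0.39 · 24500^0.5 · 1.8^-0.25)]^(1/0.82).
D = 1290 m.
(1320/2700)^0.39 = 0.7565
24500^0.5 = 156.5
1.8^-0.25 = 0.8633
Denominator = 1.51 × 0.7565 × 156.5 × 0.8633 = 154.3
D / 154.3 = 1290 / 154.3 = 8.360
d = 8.360^(1/0.82) = 8.360^1.2195 = 13.32 m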